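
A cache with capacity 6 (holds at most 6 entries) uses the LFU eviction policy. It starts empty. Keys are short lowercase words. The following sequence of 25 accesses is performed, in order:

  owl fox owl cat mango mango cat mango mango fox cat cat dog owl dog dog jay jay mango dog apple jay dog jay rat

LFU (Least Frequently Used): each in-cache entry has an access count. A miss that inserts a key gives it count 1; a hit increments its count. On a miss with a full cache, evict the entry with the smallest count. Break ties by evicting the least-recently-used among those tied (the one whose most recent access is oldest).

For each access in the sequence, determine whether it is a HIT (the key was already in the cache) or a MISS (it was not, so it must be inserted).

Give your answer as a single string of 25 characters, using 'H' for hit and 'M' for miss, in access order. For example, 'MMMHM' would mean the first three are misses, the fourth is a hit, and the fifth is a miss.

LFU simulation (capacity=6):
  1. access owl: MISS. Cache: [owl(c=1)]
  2. access fox: MISS. Cache: [owl(c=1) fox(c=1)]
  3. access owl: HIT, count now 2. Cache: [fox(c=1) owl(c=2)]
  4. access cat: MISS. Cache: [fox(c=1) cat(c=1) owl(c=2)]
  5. access mango: MISS. Cache: [fox(c=1) cat(c=1) mango(c=1) owl(c=2)]
  6. access mango: HIT, count now 2. Cache: [fox(c=1) cat(c=1) owl(c=2) mango(c=2)]
  7. access cat: HIT, count now 2. Cache: [fox(c=1) owl(c=2) mango(c=2) cat(c=2)]
  8. access mango: HIT, count now 3. Cache: [fox(c=1) owl(c=2) cat(c=2) mango(c=3)]
  9. access mango: HIT, count now 4. Cache: [fox(c=1) owl(c=2) cat(c=2) mango(c=4)]
  10. access fox: HIT, count now 2. Cache: [owl(c=2) cat(c=2) fox(c=2) mango(c=4)]
  11. access cat: HIT, count now 3. Cache: [owl(c=2) fox(c=2) cat(c=3) mango(c=4)]
  12. access cat: HIT, count now 4. Cache: [owl(c=2) fox(c=2) mango(c=4) cat(c=4)]
  13. access dog: MISS. Cache: [dog(c=1) owl(c=2) fox(c=2) mango(c=4) cat(c=4)]
  14. access owl: HIT, count now 3. Cache: [dog(c=1) fox(c=2) owl(c=3) mango(c=4) cat(c=4)]
  15. access dog: HIT, count now 2. Cache: [fox(c=2) dog(c=2) owl(c=3) mango(c=4) cat(c=4)]
  16. access dog: HIT, count now 3. Cache: [fox(c=2) owl(c=3) dog(c=3) mango(c=4) cat(c=4)]
  17. access jay: MISS. Cache: [jay(c=1) fox(c=2) owl(c=3) dog(c=3) mango(c=4) cat(c=4)]
  18. access jay: HIT, count now 2. Cache: [fox(c=2) jay(c=2) owl(c=3) dog(c=3) mango(c=4) cat(c=4)]
  19. access mango: HIT, count now 5. Cache: [fox(c=2) jay(c=2) owl(c=3) dog(c=3) cat(c=4) mango(c=5)]
  20. access dog: HIT, count now 4. Cache: [fox(c=2) jay(c=2) owl(c=3) cat(c=4) dog(c=4) mango(c=5)]
  21. access apple: MISS, evict fox(c=2). Cache: [apple(c=1) jay(c=2) owl(c=3) cat(c=4) dog(c=4) mango(c=5)]
  22. access jay: HIT, count now 3. Cache: [apple(c=1) owl(c=3) jay(c=3) cat(c=4) dog(c=4) mango(c=5)]
  23. access dog: HIT, count now 5. Cache: [apple(c=1) owl(c=3) jay(c=3) cat(c=4) mango(c=5) dog(c=5)]
  24. access jay: HIT, count now 4. Cache: [apple(c=1) owl(c=3) cat(c=4) jay(c=4) mango(c=5) dog(c=5)]
  25. access rat: MISS, evict apple(c=1). Cache: [rat(c=1) owl(c=3) cat(c=4) jay(c=4) mango(c=5) dog(c=5)]
Total: 17 hits, 8 misses, 2 evictions

Answer: MMHMMHHHHHHHMHHHMHHHMHHHM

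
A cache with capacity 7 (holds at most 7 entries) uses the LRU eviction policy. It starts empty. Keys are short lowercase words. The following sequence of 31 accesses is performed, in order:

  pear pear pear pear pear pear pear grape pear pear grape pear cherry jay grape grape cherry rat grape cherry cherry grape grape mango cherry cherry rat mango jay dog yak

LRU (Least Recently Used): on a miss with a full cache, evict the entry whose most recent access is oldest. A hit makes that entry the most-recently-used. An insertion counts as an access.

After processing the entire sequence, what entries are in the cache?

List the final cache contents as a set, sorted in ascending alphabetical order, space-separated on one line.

Answer: cherry dog grape jay mango rat yak

Derivation:
LRU simulation (capacity=7):
  1. access pear: MISS. Cache (LRU->MRU): [pear]
  2. access pear: HIT. Cache (LRU->MRU): [pear]
  3. access pear: HIT. Cache (LRU->MRU): [pear]
  4. access pear: HIT. Cache (LRU->MRU): [pear]
  5. access pear: HIT. Cache (LRU->MRU): [pear]
  6. access pear: HIT. Cache (LRU->MRU): [pear]
  7. access pear: HIT. Cache (LRU->MRU): [pear]
  8. access grape: MISS. Cache (LRU->MRU): [pear grape]
  9. access pear: HIT. Cache (LRU->MRU): [grape pear]
  10. access pear: HIT. Cache (LRU->MRU): [grape pear]
  11. access grape: HIT. Cache (LRU->MRU): [pear grape]
  12. access pear: HIT. Cache (LRU->MRU): [grape pear]
  13. access cherry: MISS. Cache (LRU->MRU): [grape pear cherry]
  14. access jay: MISS. Cache (LRU->MRU): [grape pear cherry jay]
  15. access grape: HIT. Cache (LRU->MRU): [pear cherry jay grape]
  16. access grape: HIT. Cache (LRU->MRU): [pear cherry jay grape]
  17. access cherry: HIT. Cache (LRU->MRU): [pear jay grape cherry]
  18. access rat: MISS. Cache (LRU->MRU): [pear jay grape cherry rat]
  19. access grape: HIT. Cache (LRU->MRU): [pear jay cherry rat grape]
  20. access cherry: HIT. Cache (LRU->MRU): [pear jay rat grape cherry]
  21. access cherry: HIT. Cache (LRU->MRU): [pear jay rat grape cherry]
  22. access grape: HIT. Cache (LRU->MRU): [pear jay rat cherry grape]
  23. access grape: HIT. Cache (LRU->MRU): [pear jay rat cherry grape]
  24. access mango: MISS. Cache (LRU->MRU): [pear jay rat cherry grape mango]
  25. access cherry: HIT. Cache (LRU->MRU): [pear jay rat grape mango cherry]
  26. access cherry: HIT. Cache (LRU->MRU): [pear jay rat grape mango cherry]
  27. access rat: HIT. Cache (LRU->MRU): [pear jay grape mango cherry rat]
  28. access mango: HIT. Cache (LRU->MRU): [pear jay grape cherry rat mango]
  29. access jay: HIT. Cache (LRU->MRU): [pear grape cherry rat mango jay]
  30. access dog: MISS. Cache (LRU->MRU): [pear grape cherry rat mango jay dog]
  31. access yak: MISS, evict pear. Cache (LRU->MRU): [grape cherry rat mango jay dog yak]
Total: 23 hits, 8 misses, 1 evictions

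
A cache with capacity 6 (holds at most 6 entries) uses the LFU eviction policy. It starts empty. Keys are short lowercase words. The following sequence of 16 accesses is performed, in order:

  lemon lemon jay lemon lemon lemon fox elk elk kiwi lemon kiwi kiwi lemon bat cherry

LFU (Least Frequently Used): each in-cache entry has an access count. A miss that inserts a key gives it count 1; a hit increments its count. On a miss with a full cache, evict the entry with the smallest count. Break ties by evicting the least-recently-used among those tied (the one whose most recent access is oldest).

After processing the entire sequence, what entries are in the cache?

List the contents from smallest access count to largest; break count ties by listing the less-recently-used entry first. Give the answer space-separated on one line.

Answer: fox bat cherry elk kiwi lemon

Derivation:
LFU simulation (capacity=6):
  1. access lemon: MISS. Cache: [lemon(c=1)]
  2. access lemon: HIT, count now 2. Cache: [lemon(c=2)]
  3. access jay: MISS. Cache: [jay(c=1) lemon(c=2)]
  4. access lemon: HIT, count now 3. Cache: [jay(c=1) lemon(c=3)]
  5. access lemon: HIT, count now 4. Cache: [jay(c=1) lemon(c=4)]
  6. access lemon: HIT, count now 5. Cache: [jay(c=1) lemon(c=5)]
  7. access fox: MISS. Cache: [jay(c=1) fox(c=1) lemon(c=5)]
  8. access elk: MISS. Cache: [jay(c=1) fox(c=1) elk(c=1) lemon(c=5)]
  9. access elk: HIT, count now 2. Cache: [jay(c=1) fox(c=1) elk(c=2) lemon(c=5)]
  10. access kiwi: MISS. Cache: [jay(c=1) fox(c=1) kiwi(c=1) elk(c=2) lemon(c=5)]
  11. access lemon: HIT, count now 6. Cache: [jay(c=1) fox(c=1) kiwi(c=1) elk(c=2) lemon(c=6)]
  12. access kiwi: HIT, count now 2. Cache: [jay(c=1) fox(c=1) elk(c=2) kiwi(c=2) lemon(c=6)]
  13. access kiwi: HIT, count now 3. Cache: [jay(c=1) fox(c=1) elk(c=2) kiwi(c=3) lemon(c=6)]
  14. access lemon: HIT, count now 7. Cache: [jay(c=1) fox(c=1) elk(c=2) kiwi(c=3) lemon(c=7)]
  15. access bat: MISS. Cache: [jay(c=1) fox(c=1) bat(c=1) elk(c=2) kiwi(c=3) lemon(c=7)]
  16. access cherry: MISS, evict jay(c=1). Cache: [fox(c=1) bat(c=1) cherry(c=1) elk(c=2) kiwi(c=3) lemon(c=7)]
Total: 9 hits, 7 misses, 1 evictions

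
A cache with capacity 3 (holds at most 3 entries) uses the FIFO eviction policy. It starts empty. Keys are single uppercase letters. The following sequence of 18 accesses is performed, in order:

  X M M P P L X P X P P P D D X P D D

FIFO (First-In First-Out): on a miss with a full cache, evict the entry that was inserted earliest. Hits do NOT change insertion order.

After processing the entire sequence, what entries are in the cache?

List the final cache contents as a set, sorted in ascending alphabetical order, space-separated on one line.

Answer: D P X

Derivation:
FIFO simulation (capacity=3):
  1. access X: MISS. Cache (old->new): [X]
  2. access M: MISS. Cache (old->new): [X M]
  3. access M: HIT. Cache (old->new): [X M]
  4. access P: MISS. Cache (old->new): [X M P]
  5. access P: HIT. Cache (old->new): [X M P]
  6. access L: MISS, evict X. Cache (old->new): [M P L]
  7. access X: MISS, evict M. Cache (old->new): [P L X]
  8. access P: HIT. Cache (old->new): [P L X]
  9. access X: HIT. Cache (old->new): [P L X]
  10. access P: HIT. Cache (old->new): [P L X]
  11. access P: HIT. Cache (old->new): [P L X]
  12. access P: HIT. Cache (old->new): [P L X]
  13. access D: MISS, evict P. Cache (old->new): [L X D]
  14. access D: HIT. Cache (old->new): [L X D]
  15. access X: HIT. Cache (old->new): [L X D]
  16. access P: MISS, evict L. Cache (old->new): [X D P]
  17. access D: HIT. Cache (old->new): [X D P]
  18. access D: HIT. Cache (old->new): [X D P]
Total: 11 hits, 7 misses, 4 evictions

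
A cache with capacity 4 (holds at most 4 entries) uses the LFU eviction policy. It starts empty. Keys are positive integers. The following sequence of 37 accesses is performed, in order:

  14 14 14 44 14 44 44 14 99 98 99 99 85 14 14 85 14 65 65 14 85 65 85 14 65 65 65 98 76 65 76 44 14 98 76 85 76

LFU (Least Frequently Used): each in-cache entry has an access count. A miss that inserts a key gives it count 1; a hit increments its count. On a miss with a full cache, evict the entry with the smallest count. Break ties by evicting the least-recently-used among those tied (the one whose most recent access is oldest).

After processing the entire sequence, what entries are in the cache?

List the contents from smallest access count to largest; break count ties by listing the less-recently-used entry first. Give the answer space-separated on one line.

Answer: 76 99 65 14

Derivation:
LFU simulation (capacity=4):
  1. access 14: MISS. Cache: [14(c=1)]
  2. access 14: HIT, count now 2. Cache: [14(c=2)]
  3. access 14: HIT, count now 3. Cache: [14(c=3)]
  4. access 44: MISS. Cache: [44(c=1) 14(c=3)]
  5. access 14: HIT, count now 4. Cache: [44(c=1) 14(c=4)]
  6. access 44: HIT, count now 2. Cache: [44(c=2) 14(c=4)]
  7. access 44: HIT, count now 3. Cache: [44(c=3) 14(c=4)]
  8. access 14: HIT, count now 5. Cache: [44(c=3) 14(c=5)]
  9. access 99: MISS. Cache: [99(c=1) 44(c=3) 14(c=5)]
  10. access 98: MISS. Cache: [99(c=1) 98(c=1) 44(c=3) 14(c=5)]
  11. access 99: HIT, count now 2. Cache: [98(c=1) 99(c=2) 44(c=3) 14(c=5)]
  12. access 99: HIT, count now 3. Cache: [98(c=1) 44(c=3) 99(c=3) 14(c=5)]
  13. access 85: MISS, evict 98(c=1). Cache: [85(c=1) 44(c=3) 99(c=3) 14(c=5)]
  14. access 14: HIT, count now 6. Cache: [85(c=1) 44(c=3) 99(c=3) 14(c=6)]
  15. access 14: HIT, count now 7. Cache: [85(c=1) 44(c=3) 99(c=3) 14(c=7)]
  16. access 85: HIT, count now 2. Cache: [85(c=2) 44(c=3) 99(c=3) 14(c=7)]
  17. access 14: HIT, count now 8. Cache: [85(c=2) 44(c=3) 99(c=3) 14(c=8)]
  18. access 65: MISS, evict 85(c=2). Cache: [65(c=1) 44(c=3) 99(c=3) 14(c=8)]
  19. access 65: HIT, count now 2. Cache: [65(c=2) 44(c=3) 99(c=3) 14(c=8)]
  20. access 14: HIT, count now 9. Cache: [65(c=2) 44(c=3) 99(c=3) 14(c=9)]
  21. access 85: MISS, evict 65(c=2). Cache: [85(c=1) 44(c=3) 99(c=3) 14(c=9)]
  22. access 65: MISS, evict 85(c=1). Cache: [65(c=1) 44(c=3) 99(c=3) 14(c=9)]
  23. access 85: MISS, evict 65(c=1). Cache: [85(c=1) 44(c=3) 99(c=3) 14(c=9)]
  24. access 14: HIT, count now 10. Cache: [85(c=1) 44(c=3) 99(c=3) 14(c=10)]
  25. access 65: MISS, evict 85(c=1). Cache: [65(c=1) 44(c=3) 99(c=3) 14(c=10)]
  26. access 65: HIT, count now 2. Cache: [65(c=2) 44(c=3) 99(c=3) 14(c=10)]
  27. access 65: HIT, count now 3. Cache: [44(c=3) 99(c=3) 65(c=3) 14(c=10)]
  28. access 98: MISS, evict 44(c=3). Cache: [98(c=1) 99(c=3) 65(c=3) 14(c=10)]
  29. access 76: MISS, evict 98(c=1). Cache: [76(c=1) 99(c=3) 65(c=3) 14(c=10)]
  30. access 65: HIT, count now 4. Cache: [76(c=1) 99(c=3) 65(c=4) 14(c=10)]
  31. access 76: HIT, count now 2. Cache: [76(c=2) 99(c=3) 65(c=4) 14(c=10)]
  32. access 44: MISS, evict 76(c=2). Cache: [44(c=1) 99(c=3) 65(c=4) 14(c=10)]
  33. access 14: HIT, count now 11. Cache: [44(c=1) 99(c=3) 65(c=4) 14(c=11)]
  34. access 98: MISS, evict 44(c=1). Cache: [98(c=1) 99(c=3) 65(c=4) 14(c=11)]
  35. access 76: MISS, evict 98(c=1). Cache: [76(c=1) 99(c=3) 65(c=4) 14(c=11)]
  36. access 85: MISS, evict 76(c=1). Cache: [85(c=1) 99(c=3) 65(c=4) 14(c=11)]
  37. access 76: MISS, evict 85(c=1). Cache: [76(c=1) 99(c=3) 65(c=4) 14(c=11)]
Total: 20 hits, 17 misses, 13 evictions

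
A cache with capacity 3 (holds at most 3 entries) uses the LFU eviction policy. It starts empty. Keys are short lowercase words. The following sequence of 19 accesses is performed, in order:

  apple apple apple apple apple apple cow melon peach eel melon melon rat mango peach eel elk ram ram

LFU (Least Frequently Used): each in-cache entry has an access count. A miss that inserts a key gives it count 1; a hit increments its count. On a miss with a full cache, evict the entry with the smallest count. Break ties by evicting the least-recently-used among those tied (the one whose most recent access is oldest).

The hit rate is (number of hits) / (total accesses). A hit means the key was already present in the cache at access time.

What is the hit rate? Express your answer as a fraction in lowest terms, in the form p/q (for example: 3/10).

Answer: 7/19

Derivation:
LFU simulation (capacity=3):
  1. access apple: MISS. Cache: [apple(c=1)]
  2. access apple: HIT, count now 2. Cache: [apple(c=2)]
  3. access apple: HIT, count now 3. Cache: [apple(c=3)]
  4. access apple: HIT, count now 4. Cache: [apple(c=4)]
  5. access apple: HIT, count now 5. Cache: [apple(c=5)]
  6. access apple: HIT, count now 6. Cache: [apple(c=6)]
  7. access cow: MISS. Cache: [cow(c=1) apple(c=6)]
  8. access melon: MISS. Cache: [cow(c=1) melon(c=1) apple(c=6)]
  9. access peach: MISS, evict cow(c=1). Cache: [melon(c=1) peach(c=1) apple(c=6)]
  10. access eel: MISS, evict melon(c=1). Cache: [peach(c=1) eel(c=1) apple(c=6)]
  11. access melon: MISS, evict peach(c=1). Cache: [eel(c=1) melon(c=1) apple(c=6)]
  12. access melon: HIT, count now 2. Cache: [eel(c=1) melon(c=2) apple(c=6)]
  13. access rat: MISS, evict eel(c=1). Cache: [rat(c=1) melon(c=2) apple(c=6)]
  14. access mango: MISS, evict rat(c=1). Cache: [mango(c=1) melon(c=2) apple(c=6)]
  15. access peach: MISS, evict mango(c=1). Cache: [peach(c=1) melon(c=2) apple(c=6)]
  16. access eel: MISS, evict peach(c=1). Cache: [eel(c=1) melon(c=2) apple(c=6)]
  17. access elk: MISS, evict eel(c=1). Cache: [elk(c=1) melon(c=2) apple(c=6)]
  18. access ram: MISS, evict elk(c=1). Cache: [ram(c=1) melon(c=2) apple(c=6)]
  19. access ram: HIT, count now 2. Cache: [melon(c=2) ram(c=2) apple(c=6)]
Total: 7 hits, 12 misses, 9 evictions

Hit rate = 7/19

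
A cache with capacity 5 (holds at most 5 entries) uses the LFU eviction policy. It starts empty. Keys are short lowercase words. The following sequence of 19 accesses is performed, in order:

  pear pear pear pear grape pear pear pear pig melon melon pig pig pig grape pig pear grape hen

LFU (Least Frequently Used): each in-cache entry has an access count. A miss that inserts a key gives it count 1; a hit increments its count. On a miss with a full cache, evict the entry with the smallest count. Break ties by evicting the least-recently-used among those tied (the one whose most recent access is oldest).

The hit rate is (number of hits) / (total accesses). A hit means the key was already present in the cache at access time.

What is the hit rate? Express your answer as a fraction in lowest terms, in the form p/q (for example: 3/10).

LFU simulation (capacity=5):
  1. access pear: MISS. Cache: [pear(c=1)]
  2. access pear: HIT, count now 2. Cache: [pear(c=2)]
  3. access pear: HIT, count now 3. Cache: [pear(c=3)]
  4. access pear: HIT, count now 4. Cache: [pear(c=4)]
  5. access grape: MISS. Cache: [grape(c=1) pear(c=4)]
  6. access pear: HIT, count now 5. Cache: [grape(c=1) pear(c=5)]
  7. access pear: HIT, count now 6. Cache: [grape(c=1) pear(c=6)]
  8. access pear: HIT, count now 7. Cache: [grape(c=1) pear(c=7)]
  9. access pig: MISS. Cache: [grape(c=1) pig(c=1) pear(c=7)]
  10. access melon: MISS. Cache: [grape(c=1) pig(c=1) melon(c=1) pear(c=7)]
  11. access melon: HIT, count now 2. Cache: [grape(c=1) pig(c=1) melon(c=2) pear(c=7)]
  12. access pig: HIT, count now 2. Cache: [grape(c=1) melon(c=2) pig(c=2) pear(c=7)]
  13. access pig: HIT, count now 3. Cache: [grape(c=1) melon(c=2) pig(c=3) pear(c=7)]
  14. access pig: HIT, count now 4. Cache: [grape(c=1) melon(c=2) pig(c=4) pear(c=7)]
  15. access grape: HIT, count now 2. Cache: [melon(c=2) grape(c=2) pig(c=4) pear(c=7)]
  16. access pig: HIT, count now 5. Cache: [melon(c=2) grape(c=2) pig(c=5) pear(c=7)]
  17. access pear: HIT, count now 8. Cache: [melon(c=2) grape(c=2) pig(c=5) pear(c=8)]
  18. access grape: HIT, count now 3. Cache: [melon(c=2) grape(c=3) pig(c=5) pear(c=8)]
  19. access hen: MISS. Cache: [hen(c=1) melon(c=2) grape(c=3) pig(c=5) pear(c=8)]
Total: 14 hits, 5 misses, 0 evictions

Hit rate = 14/19

Answer: 14/19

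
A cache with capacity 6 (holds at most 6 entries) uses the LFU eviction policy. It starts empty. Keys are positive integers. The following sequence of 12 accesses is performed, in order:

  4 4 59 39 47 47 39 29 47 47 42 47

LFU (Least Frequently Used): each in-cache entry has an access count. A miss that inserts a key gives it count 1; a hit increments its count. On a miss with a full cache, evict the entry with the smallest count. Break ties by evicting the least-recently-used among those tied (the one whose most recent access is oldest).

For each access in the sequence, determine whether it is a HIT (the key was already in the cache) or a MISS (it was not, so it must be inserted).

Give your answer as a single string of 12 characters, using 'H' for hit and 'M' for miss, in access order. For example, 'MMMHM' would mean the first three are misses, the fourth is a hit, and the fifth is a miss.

LFU simulation (capacity=6):
  1. access 4: MISS. Cache: [4(c=1)]
  2. access 4: HIT, count now 2. Cache: [4(c=2)]
  3. access 59: MISS. Cache: [59(c=1) 4(c=2)]
  4. access 39: MISS. Cache: [59(c=1) 39(c=1) 4(c=2)]
  5. access 47: MISS. Cache: [59(c=1) 39(c=1) 47(c=1) 4(c=2)]
  6. access 47: HIT, count now 2. Cache: [59(c=1) 39(c=1) 4(c=2) 47(c=2)]
  7. access 39: HIT, count now 2. Cache: [59(c=1) 4(c=2) 47(c=2) 39(c=2)]
  8. access 29: MISS. Cache: [59(c=1) 29(c=1) 4(c=2) 47(c=2) 39(c=2)]
  9. access 47: HIT, count now 3. Cache: [59(c=1) 29(c=1) 4(c=2) 39(c=2) 47(c=3)]
  10. access 47: HIT, count now 4. Cache: [59(c=1) 29(c=1) 4(c=2) 39(c=2) 47(c=4)]
  11. access 42: MISS. Cache: [59(c=1) 29(c=1) 42(c=1) 4(c=2) 39(c=2) 47(c=4)]
  12. access 47: HIT, count now 5. Cache: [59(c=1) 29(c=1) 42(c=1) 4(c=2) 39(c=2) 47(c=5)]
Total: 6 hits, 6 misses, 0 evictions

Answer: MHMMMHHMHHMH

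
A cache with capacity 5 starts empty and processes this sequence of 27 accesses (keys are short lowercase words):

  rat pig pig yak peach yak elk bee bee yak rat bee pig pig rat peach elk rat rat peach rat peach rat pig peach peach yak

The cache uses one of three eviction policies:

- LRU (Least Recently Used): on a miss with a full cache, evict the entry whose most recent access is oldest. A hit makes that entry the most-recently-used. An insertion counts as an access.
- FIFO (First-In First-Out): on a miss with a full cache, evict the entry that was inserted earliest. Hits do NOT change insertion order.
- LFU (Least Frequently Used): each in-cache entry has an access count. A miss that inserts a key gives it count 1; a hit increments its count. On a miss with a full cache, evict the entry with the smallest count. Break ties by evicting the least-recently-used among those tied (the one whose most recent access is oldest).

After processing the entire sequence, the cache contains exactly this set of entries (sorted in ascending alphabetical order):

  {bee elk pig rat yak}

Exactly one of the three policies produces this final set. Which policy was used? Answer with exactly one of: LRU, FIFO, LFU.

Simulating under each policy and comparing final sets:
  LRU: final set = {elk peach pig rat yak} -> differs
  FIFO: final set = {bee elk pig rat yak} -> MATCHES target
  LFU: final set = {bee peach pig rat yak} -> differs
Only FIFO produces the target set.

Answer: FIFO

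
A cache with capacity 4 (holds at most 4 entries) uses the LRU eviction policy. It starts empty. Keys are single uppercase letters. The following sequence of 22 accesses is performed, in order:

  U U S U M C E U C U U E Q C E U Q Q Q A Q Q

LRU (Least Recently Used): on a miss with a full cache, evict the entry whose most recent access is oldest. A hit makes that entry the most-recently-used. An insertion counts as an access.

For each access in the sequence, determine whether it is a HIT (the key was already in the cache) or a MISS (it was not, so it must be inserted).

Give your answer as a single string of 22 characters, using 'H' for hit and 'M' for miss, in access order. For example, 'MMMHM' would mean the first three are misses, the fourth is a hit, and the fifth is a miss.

Answer: MHMHMMMHHHHHMHHHHHHMHH

Derivation:
LRU simulation (capacity=4):
  1. access U: MISS. Cache (LRU->MRU): [U]
  2. access U: HIT. Cache (LRU->MRU): [U]
  3. access S: MISS. Cache (LRU->MRU): [U S]
  4. access U: HIT. Cache (LRU->MRU): [S U]
  5. access M: MISS. Cache (LRU->MRU): [S U M]
  6. access C: MISS. Cache (LRU->MRU): [S U M C]
  7. access E: MISS, evict S. Cache (LRU->MRU): [U M C E]
  8. access U: HIT. Cache (LRU->MRU): [M C E U]
  9. access C: HIT. Cache (LRU->MRU): [M E U C]
  10. access U: HIT. Cache (LRU->MRU): [M E C U]
  11. access U: HIT. Cache (LRU->MRU): [M E C U]
  12. access E: HIT. Cache (LRU->MRU): [M C U E]
  13. access Q: MISS, evict M. Cache (LRU->MRU): [C U E Q]
  14. access C: HIT. Cache (LRU->MRU): [U E Q C]
  15. access E: HIT. Cache (LRU->MRU): [U Q C E]
  16. access U: HIT. Cache (LRU->MRU): [Q C E U]
  17. access Q: HIT. Cache (LRU->MRU): [C E U Q]
  18. access Q: HIT. Cache (LRU->MRU): [C E U Q]
  19. access Q: HIT. Cache (LRU->MRU): [C E U Q]
  20. access A: MISS, evict C. Cache (LRU->MRU): [E U Q A]
  21. access Q: HIT. Cache (LRU->MRU): [E U A Q]
  22. access Q: HIT. Cache (LRU->MRU): [E U A Q]
Total: 15 hits, 7 misses, 3 evictions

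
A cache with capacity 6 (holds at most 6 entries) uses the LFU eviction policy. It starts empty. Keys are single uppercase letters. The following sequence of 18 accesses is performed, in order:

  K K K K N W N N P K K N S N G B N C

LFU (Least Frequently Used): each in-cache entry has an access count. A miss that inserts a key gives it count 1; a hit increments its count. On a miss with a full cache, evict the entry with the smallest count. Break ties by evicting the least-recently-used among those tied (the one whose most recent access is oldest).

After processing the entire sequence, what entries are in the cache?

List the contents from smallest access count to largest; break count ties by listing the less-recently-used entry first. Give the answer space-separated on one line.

Answer: S G B C K N

Derivation:
LFU simulation (capacity=6):
  1. access K: MISS. Cache: [K(c=1)]
  2. access K: HIT, count now 2. Cache: [K(c=2)]
  3. access K: HIT, count now 3. Cache: [K(c=3)]
  4. access K: HIT, count now 4. Cache: [K(c=4)]
  5. access N: MISS. Cache: [N(c=1) K(c=4)]
  6. access W: MISS. Cache: [N(c=1) W(c=1) K(c=4)]
  7. access N: HIT, count now 2. Cache: [W(c=1) N(c=2) K(c=4)]
  8. access N: HIT, count now 3. Cache: [W(c=1) N(c=3) K(c=4)]
  9. access P: MISS. Cache: [W(c=1) P(c=1) N(c=3) K(c=4)]
  10. access K: HIT, count now 5. Cache: [W(c=1) P(c=1) N(c=3) K(c=5)]
  11. access K: HIT, count now 6. Cache: [W(c=1) P(c=1) N(c=3) K(c=6)]
  12. access N: HIT, count now 4. Cache: [W(c=1) P(c=1) N(c=4) K(c=6)]
  13. access S: MISS. Cache: [W(c=1) P(c=1) S(c=1) N(c=4) K(c=6)]
  14. access N: HIT, count now 5. Cache: [W(c=1) P(c=1) S(c=1) N(c=5) K(c=6)]
  15. access G: MISS. Cache: [W(c=1) P(c=1) S(c=1) G(c=1) N(c=5) K(c=6)]
  16. access B: MISS, evict W(c=1). Cache: [P(c=1) S(c=1) G(c=1) B(c=1) N(c=5) K(c=6)]
  17. access N: HIT, count now 6. Cache: [P(c=1) S(c=1) G(c=1) B(c=1) K(c=6) N(c=6)]
  18. access C: MISS, evict P(c=1). Cache: [S(c=1) G(c=1) B(c=1) C(c=1) K(c=6) N(c=6)]
Total: 10 hits, 8 misses, 2 evictions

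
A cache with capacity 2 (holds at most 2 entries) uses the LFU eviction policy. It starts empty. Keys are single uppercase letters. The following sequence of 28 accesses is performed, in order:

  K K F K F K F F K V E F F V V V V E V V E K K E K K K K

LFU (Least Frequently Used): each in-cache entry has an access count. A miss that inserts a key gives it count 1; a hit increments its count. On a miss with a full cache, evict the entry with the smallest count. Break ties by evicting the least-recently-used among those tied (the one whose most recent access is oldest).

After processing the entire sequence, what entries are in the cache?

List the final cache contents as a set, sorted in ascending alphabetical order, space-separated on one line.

Answer: E K

Derivation:
LFU simulation (capacity=2):
  1. access K: MISS. Cache: [K(c=1)]
  2. access K: HIT, count now 2. Cache: [K(c=2)]
  3. access F: MISS. Cache: [F(c=1) K(c=2)]
  4. access K: HIT, count now 3. Cache: [F(c=1) K(c=3)]
  5. access F: HIT, count now 2. Cache: [F(c=2) K(c=3)]
  6. access K: HIT, count now 4. Cache: [F(c=2) K(c=4)]
  7. access F: HIT, count now 3. Cache: [F(c=3) K(c=4)]
  8. access F: HIT, count now 4. Cache: [K(c=4) F(c=4)]
  9. access K: HIT, count now 5. Cache: [F(c=4) K(c=5)]
  10. access V: MISS, evict F(c=4). Cache: [V(c=1) K(c=5)]
  11. access E: MISS, evict V(c=1). Cache: [E(c=1) K(c=5)]
  12. access F: MISS, evict E(c=1). Cache: [F(c=1) K(c=5)]
  13. access F: HIT, count now 2. Cache: [F(c=2) K(c=5)]
  14. access V: MISS, evict F(c=2). Cache: [V(c=1) K(c=5)]
  15. access V: HIT, count now 2. Cache: [V(c=2) K(c=5)]
  16. access V: HIT, count now 3. Cache: [V(c=3) K(c=5)]
  17. access V: HIT, count now 4. Cache: [V(c=4) K(c=5)]
  18. access E: MISS, evict V(c=4). Cache: [E(c=1) K(c=5)]
  19. access V: MISS, evict E(c=1). Cache: [V(c=1) K(c=5)]
  20. access V: HIT, count now 2. Cache: [V(c=2) K(c=5)]
  21. access E: MISS, evict V(c=2). Cache: [E(c=1) K(c=5)]
  22. access K: HIT, count now 6. Cache: [E(c=1) K(c=6)]
  23. access K: HIT, count now 7. Cache: [E(c=1) K(c=7)]
  24. access E: HIT, count now 2. Cache: [E(c=2) K(c=7)]
  25. access K: HIT, count now 8. Cache: [E(c=2) K(c=8)]
  26. access K: HIT, count now 9. Cache: [E(c=2) K(c=9)]
  27. access K: HIT, count now 10. Cache: [E(c=2) K(c=10)]
  28. access K: HIT, count now 11. Cache: [E(c=2) K(c=11)]
Total: 19 hits, 9 misses, 7 evictions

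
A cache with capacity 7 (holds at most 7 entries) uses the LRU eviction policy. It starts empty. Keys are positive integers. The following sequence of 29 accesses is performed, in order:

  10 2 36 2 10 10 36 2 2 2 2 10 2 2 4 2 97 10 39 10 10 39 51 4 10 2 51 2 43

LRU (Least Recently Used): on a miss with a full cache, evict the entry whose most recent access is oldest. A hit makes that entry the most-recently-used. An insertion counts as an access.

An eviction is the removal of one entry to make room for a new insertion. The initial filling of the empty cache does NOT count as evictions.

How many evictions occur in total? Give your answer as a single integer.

Answer: 1

Derivation:
LRU simulation (capacity=7):
  1. access 10: MISS. Cache (LRU->MRU): [10]
  2. access 2: MISS. Cache (LRU->MRU): [10 2]
  3. access 36: MISS. Cache (LRU->MRU): [10 2 36]
  4. access 2: HIT. Cache (LRU->MRU): [10 36 2]
  5. access 10: HIT. Cache (LRU->MRU): [36 2 10]
  6. access 10: HIT. Cache (LRU->MRU): [36 2 10]
  7. access 36: HIT. Cache (LRU->MRU): [2 10 36]
  8. access 2: HIT. Cache (LRU->MRU): [10 36 2]
  9. access 2: HIT. Cache (LRU->MRU): [10 36 2]
  10. access 2: HIT. Cache (LRU->MRU): [10 36 2]
  11. access 2: HIT. Cache (LRU->MRU): [10 36 2]
  12. access 10: HIT. Cache (LRU->MRU): [36 2 10]
  13. access 2: HIT. Cache (LRU->MRU): [36 10 2]
  14. access 2: HIT. Cache (LRU->MRU): [36 10 2]
  15. access 4: MISS. Cache (LRU->MRU): [36 10 2 4]
  16. access 2: HIT. Cache (LRU->MRU): [36 10 4 2]
  17. access 97: MISS. Cache (LRU->MRU): [36 10 4 2 97]
  18. access 10: HIT. Cache (LRU->MRU): [36 4 2 97 10]
  19. access 39: MISS. Cache (LRU->MRU): [36 4 2 97 10 39]
  20. access 10: HIT. Cache (LRU->MRU): [36 4 2 97 39 10]
  21. access 10: HIT. Cache (LRU->MRU): [36 4 2 97 39 10]
  22. access 39: HIT. Cache (LRU->MRU): [36 4 2 97 10 39]
  23. access 51: MISS. Cache (LRU->MRU): [36 4 2 97 10 39 51]
  24. access 4: HIT. Cache (LRU->MRU): [36 2 97 10 39 51 4]
  25. access 10: HIT. Cache (LRU->MRU): [36 2 97 39 51 4 10]
  26. access 2: HIT. Cache (LRU->MRU): [36 97 39 51 4 10 2]
  27. access 51: HIT. Cache (LRU->MRU): [36 97 39 4 10 2 51]
  28. access 2: HIT. Cache (LRU->MRU): [36 97 39 4 10 51 2]
  29. access 43: MISS, evict 36. Cache (LRU->MRU): [97 39 4 10 51 2 43]
Total: 21 hits, 8 misses, 1 evictions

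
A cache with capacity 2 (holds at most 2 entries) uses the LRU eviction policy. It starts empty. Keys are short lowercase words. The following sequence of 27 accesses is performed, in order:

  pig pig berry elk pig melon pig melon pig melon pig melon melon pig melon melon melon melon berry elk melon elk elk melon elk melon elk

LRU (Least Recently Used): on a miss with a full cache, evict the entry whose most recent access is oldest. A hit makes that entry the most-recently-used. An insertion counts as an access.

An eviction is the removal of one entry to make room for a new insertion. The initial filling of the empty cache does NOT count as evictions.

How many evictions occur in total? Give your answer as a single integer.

Answer: 6

Derivation:
LRU simulation (capacity=2):
  1. access pig: MISS. Cache (LRU->MRU): [pig]
  2. access pig: HIT. Cache (LRU->MRU): [pig]
  3. access berry: MISS. Cache (LRU->MRU): [pig berry]
  4. access elk: MISS, evict pig. Cache (LRU->MRU): [berry elk]
  5. access pig: MISS, evict berry. Cache (LRU->MRU): [elk pig]
  6. access melon: MISS, evict elk. Cache (LRU->MRU): [pig melon]
  7. access pig: HIT. Cache (LRU->MRU): [melon pig]
  8. access melon: HIT. Cache (LRU->MRU): [pig melon]
  9. access pig: HIT. Cache (LRU->MRU): [melon pig]
  10. access melon: HIT. Cache (LRU->MRU): [pig melon]
  11. access pig: HIT. Cache (LRU->MRU): [melon pig]
  12. access melon: HIT. Cache (LRU->MRU): [pig melon]
  13. access melon: HIT. Cache (LRU->MRU): [pig melon]
  14. access pig: HIT. Cache (LRU->MRU): [melon pig]
  15. access melon: HIT. Cache (LRU->MRU): [pig melon]
  16. access melon: HIT. Cache (LRU->MRU): [pig melon]
  17. access melon: HIT. Cache (LRU->MRU): [pig melon]
  18. access melon: HIT. Cache (LRU->MRU): [pig melon]
  19. access berry: MISS, evict pig. Cache (LRU->MRU): [melon berry]
  20. access elk: MISS, evict melon. Cache (LRU->MRU): [berry elk]
  21. access melon: MISS, evict berry. Cache (LRU->MRU): [elk melon]
  22. access elk: HIT. Cache (LRU->MRU): [melon elk]
  23. access elk: HIT. Cache (LRU->MRU): [melon elk]
  24. access melon: HIT. Cache (LRU->MRU): [elk melon]
  25. access elk: HIT. Cache (LRU->MRU): [melon elk]
  26. access melon: HIT. Cache (LRU->MRU): [elk melon]
  27. access elk: HIT. Cache (LRU->MRU): [melon elk]
Total: 19 hits, 8 misses, 6 evictions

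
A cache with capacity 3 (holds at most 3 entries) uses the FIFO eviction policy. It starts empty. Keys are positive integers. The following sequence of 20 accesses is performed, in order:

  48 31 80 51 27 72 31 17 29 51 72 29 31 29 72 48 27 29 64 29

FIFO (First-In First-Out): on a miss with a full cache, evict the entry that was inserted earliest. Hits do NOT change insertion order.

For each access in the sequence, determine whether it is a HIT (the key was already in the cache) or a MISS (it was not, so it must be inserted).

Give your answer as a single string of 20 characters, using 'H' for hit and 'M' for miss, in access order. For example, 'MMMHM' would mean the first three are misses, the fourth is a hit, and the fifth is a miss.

FIFO simulation (capacity=3):
  1. access 48: MISS. Cache (old->new): [48]
  2. access 31: MISS. Cache (old->new): [48 31]
  3. access 80: MISS. Cache (old->new): [48 31 80]
  4. access 51: MISS, evict 48. Cache (old->new): [31 80 51]
  5. access 27: MISS, evict 31. Cache (old->new): [80 51 27]
  6. access 72: MISS, evict 80. Cache (old->new): [51 27 72]
  7. access 31: MISS, evict 51. Cache (old->new): [27 72 31]
  8. access 17: MISS, evict 27. Cache (old->new): [72 31 17]
  9. access 29: MISS, evict 72. Cache (old->new): [31 17 29]
  10. access 51: MISS, evict 31. Cache (old->new): [17 29 51]
  11. access 72: MISS, evict 17. Cache (old->new): [29 51 72]
  12. access 29: HIT. Cache (old->new): [29 51 72]
  13. access 31: MISS, evict 29. Cache (old->new): [51 72 31]
  14. access 29: MISS, evict 51. Cache (old->new): [72 31 29]
  15. access 72: HIT. Cache (old->new): [72 31 29]
  16. access 48: MISS, evict 72. Cache (old->new): [31 29 48]
  17. access 27: MISS, evict 31. Cache (old->new): [29 48 27]
  18. access 29: HIT. Cache (old->new): [29 48 27]
  19. access 64: MISS, evict 29. Cache (old->new): [48 27 64]
  20. access 29: MISS, evict 48. Cache (old->new): [27 64 29]
Total: 3 hits, 17 misses, 14 evictions

Answer: MMMMMMMMMMMHMMHMMHMM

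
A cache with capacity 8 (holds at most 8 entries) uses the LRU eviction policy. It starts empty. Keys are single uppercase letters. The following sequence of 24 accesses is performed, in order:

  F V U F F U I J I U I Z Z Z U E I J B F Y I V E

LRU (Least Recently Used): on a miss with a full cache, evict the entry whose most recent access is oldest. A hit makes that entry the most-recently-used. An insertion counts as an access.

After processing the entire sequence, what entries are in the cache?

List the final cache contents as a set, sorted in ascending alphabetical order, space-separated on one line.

LRU simulation (capacity=8):
  1. access F: MISS. Cache (LRU->MRU): [F]
  2. access V: MISS. Cache (LRU->MRU): [F V]
  3. access U: MISS. Cache (LRU->MRU): [F V U]
  4. access F: HIT. Cache (LRU->MRU): [V U F]
  5. access F: HIT. Cache (LRU->MRU): [V U F]
  6. access U: HIT. Cache (LRU->MRU): [V F U]
  7. access I: MISS. Cache (LRU->MRU): [V F U I]
  8. access J: MISS. Cache (LRU->MRU): [V F U I J]
  9. access I: HIT. Cache (LRU->MRU): [V F U J I]
  10. access U: HIT. Cache (LRU->MRU): [V F J I U]
  11. access I: HIT. Cache (LRU->MRU): [V F J U I]
  12. access Z: MISS. Cache (LRU->MRU): [V F J U I Z]
  13. access Z: HIT. Cache (LRU->MRU): [V F J U I Z]
  14. access Z: HIT. Cache (LRU->MRU): [V F J U I Z]
  15. access U: HIT. Cache (LRU->MRU): [V F J I Z U]
  16. access E: MISS. Cache (LRU->MRU): [V F J I Z U E]
  17. access I: HIT. Cache (LRU->MRU): [V F J Z U E I]
  18. access J: HIT. Cache (LRU->MRU): [V F Z U E I J]
  19. access B: MISS. Cache (LRU->MRU): [V F Z U E I J B]
  20. access F: HIT. Cache (LRU->MRU): [V Z U E I J B F]
  21. access Y: MISS, evict V. Cache (LRU->MRU): [Z U E I J B F Y]
  22. access I: HIT. Cache (LRU->MRU): [Z U E J B F Y I]
  23. access V: MISS, evict Z. Cache (LRU->MRU): [U E J B F Y I V]
  24. access E: HIT. Cache (LRU->MRU): [U J B F Y I V E]
Total: 14 hits, 10 misses, 2 evictions

Answer: B E F I J U V Y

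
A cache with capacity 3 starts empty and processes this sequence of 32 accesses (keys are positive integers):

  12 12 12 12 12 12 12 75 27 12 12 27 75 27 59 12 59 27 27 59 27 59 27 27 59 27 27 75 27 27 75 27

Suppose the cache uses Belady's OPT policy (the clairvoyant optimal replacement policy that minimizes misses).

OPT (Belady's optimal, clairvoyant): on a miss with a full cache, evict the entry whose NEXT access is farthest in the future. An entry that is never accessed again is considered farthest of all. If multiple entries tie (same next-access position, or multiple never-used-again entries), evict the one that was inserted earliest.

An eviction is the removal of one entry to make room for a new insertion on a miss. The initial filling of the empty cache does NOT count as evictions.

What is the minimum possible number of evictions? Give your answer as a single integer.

Answer: 2

Derivation:
OPT (Belady) simulation (capacity=3):
  1. access 12: MISS. Cache: [12]
  2. access 12: HIT. Next use of 12: step 3. Cache: [12]
  3. access 12: HIT. Next use of 12: step 4. Cache: [12]
  4. access 12: HIT. Next use of 12: step 5. Cache: [12]
  5. access 12: HIT. Next use of 12: step 6. Cache: [12]
  6. access 12: HIT. Next use of 12: step 7. Cache: [12]
  7. access 12: HIT. Next use of 12: step 10. Cache: [12]
  8. access 75: MISS. Cache: [12 75]
  9. access 27: MISS. Cache: [12 75 27]
  10. access 12: HIT. Next use of 12: step 11. Cache: [12 75 27]
  11. access 12: HIT. Next use of 12: step 16. Cache: [12 75 27]
  12. access 27: HIT. Next use of 27: step 14. Cache: [12 75 27]
  13. access 75: HIT. Next use of 75: step 28. Cache: [12 75 27]
  14. access 27: HIT. Next use of 27: step 18. Cache: [12 75 27]
  15. access 59: MISS, evict 75 (next use: step 28). Cache: [12 27 59]
  16. access 12: HIT. Next use of 12: never. Cache: [12 27 59]
  17. access 59: HIT. Next use of 59: step 20. Cache: [12 27 59]
  18. access 27: HIT. Next use of 27: step 19. Cache: [12 27 59]
  19. access 27: HIT. Next use of 27: step 21. Cache: [12 27 59]
  20. access 59: HIT. Next use of 59: step 22. Cache: [12 27 59]
  21. access 27: HIT. Next use of 27: step 23. Cache: [12 27 59]
  22. access 59: HIT. Next use of 59: step 25. Cache: [12 27 59]
  23. access 27: HIT. Next use of 27: step 24. Cache: [12 27 59]
  24. access 27: HIT. Next use of 27: step 26. Cache: [12 27 59]
  25. access 59: HIT. Next use of 59: never. Cache: [12 27 59]
  26. access 27: HIT. Next use of 27: step 27. Cache: [12 27 59]
  27. access 27: HIT. Next use of 27: step 29. Cache: [12 27 59]
  28. access 75: MISS, evict 12 (next use: never). Cache: [27 59 75]
  29. access 27: HIT. Next use of 27: step 30. Cache: [27 59 75]
  30. access 27: HIT. Next use of 27: step 32. Cache: [27 59 75]
  31. access 75: HIT. Next use of 75: never. Cache: [27 59 75]
  32. access 27: HIT. Next use of 27: never. Cache: [27 59 75]
Total: 27 hits, 5 misses, 2 evictions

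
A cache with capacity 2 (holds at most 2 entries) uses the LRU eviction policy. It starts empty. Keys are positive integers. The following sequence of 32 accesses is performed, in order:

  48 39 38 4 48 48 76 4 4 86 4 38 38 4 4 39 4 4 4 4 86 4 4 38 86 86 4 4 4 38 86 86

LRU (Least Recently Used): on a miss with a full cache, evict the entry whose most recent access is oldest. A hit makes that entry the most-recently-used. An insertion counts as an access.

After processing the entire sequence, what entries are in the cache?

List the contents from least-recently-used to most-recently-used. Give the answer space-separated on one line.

Answer: 38 86

Derivation:
LRU simulation (capacity=2):
  1. access 48: MISS. Cache (LRU->MRU): [48]
  2. access 39: MISS. Cache (LRU->MRU): [48 39]
  3. access 38: MISS, evict 48. Cache (LRU->MRU): [39 38]
  4. access 4: MISS, evict 39. Cache (LRU->MRU): [38 4]
  5. access 48: MISS, evict 38. Cache (LRU->MRU): [4 48]
  6. access 48: HIT. Cache (LRU->MRU): [4 48]
  7. access 76: MISS, evict 4. Cache (LRU->MRU): [48 76]
  8. access 4: MISS, evict 48. Cache (LRU->MRU): [76 4]
  9. access 4: HIT. Cache (LRU->MRU): [76 4]
  10. access 86: MISS, evict 76. Cache (LRU->MRU): [4 86]
  11. access 4: HIT. Cache (LRU->MRU): [86 4]
  12. access 38: MISS, evict 86. Cache (LRU->MRU): [4 38]
  13. access 38: HIT. Cache (LRU->MRU): [4 38]
  14. access 4: HIT. Cache (LRU->MRU): [38 4]
  15. access 4: HIT. Cache (LRU->MRU): [38 4]
  16. access 39: MISS, evict 38. Cache (LRU->MRU): [4 39]
  17. access 4: HIT. Cache (LRU->MRU): [39 4]
  18. access 4: HIT. Cache (LRU->MRU): [39 4]
  19. access 4: HIT. Cache (LRU->MRU): [39 4]
  20. access 4: HIT. Cache (LRU->MRU): [39 4]
  21. access 86: MISS, evict 39. Cache (LRU->MRU): [4 86]
  22. access 4: HIT. Cache (LRU->MRU): [86 4]
  23. access 4: HIT. Cache (LRU->MRU): [86 4]
  24. access 38: MISS, evict 86. Cache (LRU->MRU): [4 38]
  25. access 86: MISS, evict 4. Cache (LRU->MRU): [38 86]
  26. access 86: HIT. Cache (LRU->MRU): [38 86]
  27. access 4: MISS, evict 38. Cache (LRU->MRU): [86 4]
  28. access 4: HIT. Cache (LRU->MRU): [86 4]
  29. access 4: HIT. Cache (LRU->MRU): [86 4]
  30. access 38: MISS, evict 86. Cache (LRU->MRU): [4 38]
  31. access 86: MISS, evict 4. Cache (LRU->MRU): [38 86]
  32. access 86: HIT. Cache (LRU->MRU): [38 86]
Total: 16 hits, 16 misses, 14 evictions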